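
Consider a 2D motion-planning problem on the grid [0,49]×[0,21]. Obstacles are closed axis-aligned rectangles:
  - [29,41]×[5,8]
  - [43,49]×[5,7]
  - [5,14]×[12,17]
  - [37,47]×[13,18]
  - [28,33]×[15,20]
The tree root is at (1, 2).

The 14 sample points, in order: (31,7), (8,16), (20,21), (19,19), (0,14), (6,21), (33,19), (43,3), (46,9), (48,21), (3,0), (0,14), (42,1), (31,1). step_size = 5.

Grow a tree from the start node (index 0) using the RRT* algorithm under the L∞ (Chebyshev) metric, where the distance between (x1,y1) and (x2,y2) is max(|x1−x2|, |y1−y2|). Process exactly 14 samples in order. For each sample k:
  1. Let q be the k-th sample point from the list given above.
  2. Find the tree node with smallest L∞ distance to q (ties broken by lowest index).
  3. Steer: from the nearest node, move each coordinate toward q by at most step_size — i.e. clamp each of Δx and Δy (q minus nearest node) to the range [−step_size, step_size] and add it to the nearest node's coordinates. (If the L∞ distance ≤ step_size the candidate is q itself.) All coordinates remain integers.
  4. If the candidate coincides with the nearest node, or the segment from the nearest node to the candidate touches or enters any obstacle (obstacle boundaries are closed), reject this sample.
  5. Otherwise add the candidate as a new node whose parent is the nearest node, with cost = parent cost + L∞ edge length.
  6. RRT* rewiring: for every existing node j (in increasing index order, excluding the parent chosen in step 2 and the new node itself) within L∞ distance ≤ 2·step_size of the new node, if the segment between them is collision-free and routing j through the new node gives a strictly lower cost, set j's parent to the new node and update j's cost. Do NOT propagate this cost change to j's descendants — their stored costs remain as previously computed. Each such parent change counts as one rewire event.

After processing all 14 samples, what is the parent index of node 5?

1. q=(31,7) nearest=0 d=30 new=(6,7) → add node 1 parent=0 cost=5
2. q=(8,16) nearest=1 d=9 new=(8,12) → blocked by [5,14]×[12,17], reject
3. q=(20,21) nearest=1 d=14 new=(11,12) → blocked by [5,14]×[12,17], reject
4. q=(19,19) nearest=1 d=13 new=(11,12) → blocked by [5,14]×[12,17], reject
5. q=(0,14) nearest=1 d=7 new=(1,12) → add node 2 parent=1 cost=10
6. q=(6,21) nearest=2 d=9 new=(6,17) → blocked by [5,14]×[12,17], reject
7. q=(33,19) nearest=1 d=27 new=(11,12) → blocked by [5,14]×[12,17], reject
8. q=(43,3) nearest=1 d=37 new=(11,3) → add node 3 parent=1 cost=10
9. q=(46,9) nearest=3 d=35 new=(16,8) → add node 4 parent=3 cost=15
10. q=(48,21) nearest=4 d=32 new=(21,13) → add node 5 parent=4 cost=20
11. q=(3,0) nearest=0 d=2 new=(3,0) → add node 6 parent=0 cost=2
12. q=(0,14) nearest=2 d=2 new=(0,14) → add node 7 parent=2 cost=12
13. q=(42,1) nearest=5 d=21 new=(26,8) → add node 8 parent=5 cost=25
14. q=(31,1) nearest=8 d=7 new=(31,3) → blocked by [29,41]×[5,8], reject

Parent of node 5: 4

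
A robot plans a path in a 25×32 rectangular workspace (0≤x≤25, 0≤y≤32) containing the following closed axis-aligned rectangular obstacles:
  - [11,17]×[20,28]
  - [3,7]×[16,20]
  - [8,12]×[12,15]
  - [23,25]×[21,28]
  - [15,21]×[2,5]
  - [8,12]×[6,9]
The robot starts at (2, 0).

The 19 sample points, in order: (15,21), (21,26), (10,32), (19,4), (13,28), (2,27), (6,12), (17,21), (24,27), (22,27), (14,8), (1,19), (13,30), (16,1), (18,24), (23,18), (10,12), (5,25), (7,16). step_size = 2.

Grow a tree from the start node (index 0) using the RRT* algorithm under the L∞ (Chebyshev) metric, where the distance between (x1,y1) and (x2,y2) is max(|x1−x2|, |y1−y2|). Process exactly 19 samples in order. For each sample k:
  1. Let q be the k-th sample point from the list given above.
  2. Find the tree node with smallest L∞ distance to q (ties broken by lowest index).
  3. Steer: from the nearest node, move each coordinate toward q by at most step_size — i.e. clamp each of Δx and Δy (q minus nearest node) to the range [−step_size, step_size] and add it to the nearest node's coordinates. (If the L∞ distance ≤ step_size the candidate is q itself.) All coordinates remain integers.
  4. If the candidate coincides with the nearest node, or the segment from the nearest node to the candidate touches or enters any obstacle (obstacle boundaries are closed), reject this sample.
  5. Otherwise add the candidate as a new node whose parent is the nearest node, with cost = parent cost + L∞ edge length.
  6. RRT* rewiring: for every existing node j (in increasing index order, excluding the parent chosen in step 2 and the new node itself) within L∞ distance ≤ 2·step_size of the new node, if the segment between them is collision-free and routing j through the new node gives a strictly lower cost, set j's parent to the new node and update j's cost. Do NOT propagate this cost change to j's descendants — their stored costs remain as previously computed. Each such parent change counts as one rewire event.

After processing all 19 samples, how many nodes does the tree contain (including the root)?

1. q=(15,21) nearest=0 d=21 new=(4,2) → add node 1 parent=0 cost=2
2. q=(21,26) nearest=1 d=24 new=(6,4) → add node 2 parent=1 cost=4
3. q=(10,32) nearest=2 d=28 new=(8,6) → blocked by [8,12]×[6,9], reject
4. q=(19,4) nearest=2 d=13 new=(8,4) → add node 3 parent=2 cost=6
5. q=(13,28) nearest=2 d=24 new=(8,6) → blocked by [8,12]×[6,9], reject
6. q=(2,27) nearest=2 d=23 new=(4,6) → add node 4 parent=2 cost=6
7. q=(6,12) nearest=4 d=6 new=(6,8) → add node 5 parent=4 cost=8
8. q=(17,21) nearest=5 d=13 new=(8,10) → add node 6 parent=5 cost=10
9. q=(24,27) nearest=6 d=17 new=(10,12) → blocked by [8,12]×[12,15], reject
10. q=(22,27) nearest=6 d=17 new=(10,12) → blocked by [8,12]×[12,15], reject
11. q=(14,8) nearest=3 d=6 new=(10,6) → blocked by [8,12]×[6,9], reject
12. q=(1,19) nearest=6 d=9 new=(6,12) → add node 7 parent=6 cost=12
13. q=(13,30) nearest=7 d=18 new=(8,14) → blocked by [8,12]×[12,15], reject
14. q=(16,1) nearest=3 d=8 new=(10,2) → add node 8 parent=3 cost=8
15. q=(18,24) nearest=7 d=12 new=(8,14) → blocked by [8,12]×[12,15], reject
16. q=(23,18) nearest=3 d=15 new=(10,6) → blocked by [8,12]×[6,9], reject
17. q=(10,12) nearest=6 d=2 new=(10,12) → blocked by [8,12]×[12,15], reject
18. q=(5,25) nearest=7 d=13 new=(5,14) → add node 9 parent=7 cost=14
19. q=(7,16) nearest=9 d=2 new=(7,16) → blocked by [3,7]×[16,20], reject

Node count: 10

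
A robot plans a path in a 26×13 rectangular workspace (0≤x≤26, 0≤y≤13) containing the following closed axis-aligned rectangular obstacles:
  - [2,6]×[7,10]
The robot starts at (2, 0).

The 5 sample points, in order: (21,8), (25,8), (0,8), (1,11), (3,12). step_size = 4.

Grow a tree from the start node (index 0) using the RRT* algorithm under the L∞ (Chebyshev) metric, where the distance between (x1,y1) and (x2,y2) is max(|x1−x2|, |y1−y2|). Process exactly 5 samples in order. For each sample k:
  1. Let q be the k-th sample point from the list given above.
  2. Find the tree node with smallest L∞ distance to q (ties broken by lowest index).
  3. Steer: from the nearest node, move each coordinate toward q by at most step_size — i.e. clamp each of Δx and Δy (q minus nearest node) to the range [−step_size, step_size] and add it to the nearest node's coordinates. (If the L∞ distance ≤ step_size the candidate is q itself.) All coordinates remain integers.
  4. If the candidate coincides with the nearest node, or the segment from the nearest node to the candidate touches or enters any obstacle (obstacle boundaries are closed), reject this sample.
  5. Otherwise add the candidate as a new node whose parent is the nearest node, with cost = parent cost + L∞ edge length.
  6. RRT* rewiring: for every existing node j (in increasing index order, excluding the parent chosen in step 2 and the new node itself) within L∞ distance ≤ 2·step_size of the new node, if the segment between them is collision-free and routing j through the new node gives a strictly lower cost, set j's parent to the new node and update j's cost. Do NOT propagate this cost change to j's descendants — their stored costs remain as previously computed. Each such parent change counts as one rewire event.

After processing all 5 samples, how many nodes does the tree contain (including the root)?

1. q=(21,8) nearest=0 d=19 new=(6,4) → add node 1 parent=0 cost=4
2. q=(25,8) nearest=1 d=19 new=(10,8) → add node 2 parent=1 cost=8
3. q=(0,8) nearest=1 d=6 new=(2,8) → blocked by [2,6]×[7,10], reject
4. q=(1,11) nearest=1 d=7 new=(2,8) → blocked by [2,6]×[7,10], reject
5. q=(3,12) nearest=2 d=7 new=(6,12) → add node 3 parent=2 cost=12

Node count: 4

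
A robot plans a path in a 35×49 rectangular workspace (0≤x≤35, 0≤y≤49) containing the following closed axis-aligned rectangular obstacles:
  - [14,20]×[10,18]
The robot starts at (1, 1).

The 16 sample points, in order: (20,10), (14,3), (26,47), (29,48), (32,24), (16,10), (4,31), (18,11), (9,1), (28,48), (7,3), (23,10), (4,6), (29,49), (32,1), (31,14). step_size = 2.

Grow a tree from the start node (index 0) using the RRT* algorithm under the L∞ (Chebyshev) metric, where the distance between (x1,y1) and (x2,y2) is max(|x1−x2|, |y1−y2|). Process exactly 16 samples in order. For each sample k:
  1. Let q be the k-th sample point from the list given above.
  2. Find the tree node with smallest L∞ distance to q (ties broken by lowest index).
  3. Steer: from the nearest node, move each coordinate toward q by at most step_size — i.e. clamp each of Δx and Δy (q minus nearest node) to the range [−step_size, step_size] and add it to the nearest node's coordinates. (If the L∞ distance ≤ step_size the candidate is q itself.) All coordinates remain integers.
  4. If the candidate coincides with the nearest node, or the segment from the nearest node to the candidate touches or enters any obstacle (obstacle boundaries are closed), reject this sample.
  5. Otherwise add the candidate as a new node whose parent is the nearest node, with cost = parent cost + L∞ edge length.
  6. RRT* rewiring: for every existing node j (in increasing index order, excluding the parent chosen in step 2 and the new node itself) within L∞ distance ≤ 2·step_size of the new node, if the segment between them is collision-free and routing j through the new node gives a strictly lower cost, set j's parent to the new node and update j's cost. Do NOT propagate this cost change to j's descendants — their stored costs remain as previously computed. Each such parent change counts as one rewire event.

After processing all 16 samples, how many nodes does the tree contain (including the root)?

1. q=(20,10) nearest=0 d=19 new=(3,3) → add node 1 parent=0 cost=2
2. q=(14,3) nearest=1 d=11 new=(5,3) → add node 2 parent=1 cost=4
3. q=(26,47) nearest=1 d=44 new=(5,5) → add node 3 parent=1 cost=4
4. q=(29,48) nearest=3 d=43 new=(7,7) → add node 4 parent=3 cost=6
5. q=(32,24) nearest=4 d=25 new=(9,9) → add node 5 parent=4 cost=8
6. q=(16,10) nearest=5 d=7 new=(11,10) → add node 6 parent=5 cost=10
7. q=(4,31) nearest=6 d=21 new=(9,12) → add node 7 parent=6 cost=12
8. q=(18,11) nearest=6 d=7 new=(13,11) → add node 8 parent=6 cost=12
9. q=(9,1) nearest=2 d=4 new=(7,1) → add node 9 parent=2 cost=6
10. q=(28,48) nearest=7 d=36 new=(11,14) → add node 10 parent=7 cost=14
11. q=(7,3) nearest=2 d=2 new=(7,3) → add node 11 parent=2 cost=6
12. q=(23,10) nearest=8 d=10 new=(15,10) → blocked by [14,20]×[10,18], reject
13. q=(4,6) nearest=3 d=1 new=(4,6) → add node 12 parent=3 cost=5
14. q=(29,49) nearest=10 d=35 new=(13,16) → add node 13 parent=10 cost=16
15. q=(32,1) nearest=8 d=19 new=(15,9) → blocked by [14,20]×[10,18], reject
16. q=(31,14) nearest=8 d=18 new=(15,13) → blocked by [14,20]×[10,18], reject

Node count: 14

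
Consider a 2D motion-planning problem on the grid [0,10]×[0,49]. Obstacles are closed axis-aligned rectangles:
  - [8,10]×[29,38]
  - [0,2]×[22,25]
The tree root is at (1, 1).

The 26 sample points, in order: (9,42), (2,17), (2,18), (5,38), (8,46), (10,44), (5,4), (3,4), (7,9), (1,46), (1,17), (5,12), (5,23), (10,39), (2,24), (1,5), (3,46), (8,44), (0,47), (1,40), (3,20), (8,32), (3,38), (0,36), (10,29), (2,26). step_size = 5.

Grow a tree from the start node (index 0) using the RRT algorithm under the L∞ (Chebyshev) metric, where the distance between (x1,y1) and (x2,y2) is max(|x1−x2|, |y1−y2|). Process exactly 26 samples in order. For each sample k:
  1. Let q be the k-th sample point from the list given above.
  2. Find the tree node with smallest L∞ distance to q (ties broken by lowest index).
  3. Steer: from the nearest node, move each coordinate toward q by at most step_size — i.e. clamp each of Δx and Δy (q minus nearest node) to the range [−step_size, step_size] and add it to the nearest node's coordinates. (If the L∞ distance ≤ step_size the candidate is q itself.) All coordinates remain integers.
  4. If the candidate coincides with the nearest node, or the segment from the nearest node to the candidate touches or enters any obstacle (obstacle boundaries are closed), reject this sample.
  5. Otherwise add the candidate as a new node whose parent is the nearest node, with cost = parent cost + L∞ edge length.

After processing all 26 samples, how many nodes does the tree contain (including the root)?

Node count: 22

1. q=(9,42) nearest=0 d=41 new=(6,6) → add node 1 parent=0 cost=5
2. q=(2,17) nearest=1 d=11 new=(2,11) → add node 2 parent=1 cost=10
3. q=(2,18) nearest=2 d=7 new=(2,16) → add node 3 parent=2 cost=15
4. q=(5,38) nearest=3 d=22 new=(5,21) → add node 4 parent=3 cost=20
5. q=(8,46) nearest=4 d=25 new=(8,26) → add node 5 parent=4 cost=25
6. q=(10,44) nearest=5 d=18 new=(10,31) → blocked by [8,10]×[29,38], reject
7. q=(5,4) nearest=1 d=2 new=(5,4) → add node 6 parent=1 cost=7
8. q=(3,4) nearest=6 d=2 new=(3,4) → add node 7 parent=6 cost=9
9. q=(7,9) nearest=1 d=3 new=(7,9) → add node 8 parent=1 cost=8
10. q=(1,46) nearest=5 d=20 new=(3,31) → add node 9 parent=5 cost=30
11. q=(1,17) nearest=3 d=1 new=(1,17) → add node 10 parent=3 cost=16
12. q=(5,12) nearest=2 d=3 new=(5,12) → add node 11 parent=2 cost=13
13. q=(5,23) nearest=4 d=2 new=(5,23) → add node 12 parent=4 cost=22
14. q=(10,39) nearest=9 d=8 new=(8,36) → blocked by [8,10]×[29,38], reject
15. q=(2,24) nearest=4 d=3 new=(2,24) → blocked by [0,2]×[22,25], reject
16. q=(1,5) nearest=7 d=2 new=(1,5) → add node 13 parent=7 cost=11
17. q=(3,46) nearest=9 d=15 new=(3,36) → add node 14 parent=9 cost=35
18. q=(8,44) nearest=14 d=8 new=(8,41) → add node 15 parent=14 cost=40
19. q=(0,47) nearest=15 d=8 new=(3,46) → add node 16 parent=15 cost=45
20. q=(1,40) nearest=14 d=4 new=(1,40) → add node 17 parent=14 cost=39
21. q=(3,20) nearest=4 d=2 new=(3,20) → add node 18 parent=4 cost=22
22. q=(8,32) nearest=9 d=5 new=(8,32) → blocked by [8,10]×[29,38], reject
23. q=(3,38) nearest=14 d=2 new=(3,38) → add node 19 parent=14 cost=37
24. q=(0,36) nearest=14 d=3 new=(0,36) → add node 20 parent=14 cost=38
25. q=(10,29) nearest=5 d=3 new=(10,29) → blocked by [8,10]×[29,38], reject
26. q=(2,26) nearest=12 d=3 new=(2,26) → add node 21 parent=12 cost=25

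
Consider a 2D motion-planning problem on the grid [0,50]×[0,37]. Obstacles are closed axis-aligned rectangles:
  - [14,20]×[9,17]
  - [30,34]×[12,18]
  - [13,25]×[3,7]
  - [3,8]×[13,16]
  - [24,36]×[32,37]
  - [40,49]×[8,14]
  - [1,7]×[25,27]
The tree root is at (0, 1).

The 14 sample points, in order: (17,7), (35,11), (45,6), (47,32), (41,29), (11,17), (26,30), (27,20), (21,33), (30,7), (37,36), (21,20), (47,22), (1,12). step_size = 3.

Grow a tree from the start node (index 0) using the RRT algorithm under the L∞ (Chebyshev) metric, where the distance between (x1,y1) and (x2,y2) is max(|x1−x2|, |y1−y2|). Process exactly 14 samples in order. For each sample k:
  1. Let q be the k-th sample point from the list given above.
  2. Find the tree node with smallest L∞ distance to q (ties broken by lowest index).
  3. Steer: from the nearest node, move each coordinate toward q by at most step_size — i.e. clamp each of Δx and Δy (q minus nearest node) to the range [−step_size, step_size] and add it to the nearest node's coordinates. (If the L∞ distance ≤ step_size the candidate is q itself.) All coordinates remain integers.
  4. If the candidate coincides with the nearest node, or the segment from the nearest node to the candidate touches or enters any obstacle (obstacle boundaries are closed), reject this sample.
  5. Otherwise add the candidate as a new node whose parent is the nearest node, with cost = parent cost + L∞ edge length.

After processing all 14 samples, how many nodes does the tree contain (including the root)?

1. q=(17,7) nearest=0 d=17 new=(3,4) → add node 1 parent=0 cost=3
2. q=(35,11) nearest=1 d=32 new=(6,7) → add node 2 parent=1 cost=6
3. q=(45,6) nearest=2 d=39 new=(9,6) → add node 3 parent=2 cost=9
4. q=(47,32) nearest=3 d=38 new=(12,9) → add node 4 parent=3 cost=12
5. q=(41,29) nearest=4 d=29 new=(15,12) → blocked by [14,20]×[9,17], reject
6. q=(11,17) nearest=4 d=8 new=(11,12) → add node 5 parent=4 cost=15
7. q=(26,30) nearest=5 d=18 new=(14,15) → blocked by [14,20]×[9,17], reject
8. q=(27,20) nearest=4 d=15 new=(15,12) → blocked by [14,20]×[9,17], reject
9. q=(21,33) nearest=5 d=21 new=(14,15) → blocked by [14,20]×[9,17], reject
10. q=(30,7) nearest=4 d=18 new=(15,7) → blocked by [13,25]×[3,7], reject
11. q=(37,36) nearest=5 d=26 new=(14,15) → blocked by [14,20]×[9,17], reject
12. q=(21,20) nearest=5 d=10 new=(14,15) → blocked by [14,20]×[9,17], reject
13. q=(47,22) nearest=4 d=35 new=(15,12) → blocked by [14,20]×[9,17], reject
14. q=(1,12) nearest=2 d=5 new=(3,10) → add node 6 parent=2 cost=9

Node count: 7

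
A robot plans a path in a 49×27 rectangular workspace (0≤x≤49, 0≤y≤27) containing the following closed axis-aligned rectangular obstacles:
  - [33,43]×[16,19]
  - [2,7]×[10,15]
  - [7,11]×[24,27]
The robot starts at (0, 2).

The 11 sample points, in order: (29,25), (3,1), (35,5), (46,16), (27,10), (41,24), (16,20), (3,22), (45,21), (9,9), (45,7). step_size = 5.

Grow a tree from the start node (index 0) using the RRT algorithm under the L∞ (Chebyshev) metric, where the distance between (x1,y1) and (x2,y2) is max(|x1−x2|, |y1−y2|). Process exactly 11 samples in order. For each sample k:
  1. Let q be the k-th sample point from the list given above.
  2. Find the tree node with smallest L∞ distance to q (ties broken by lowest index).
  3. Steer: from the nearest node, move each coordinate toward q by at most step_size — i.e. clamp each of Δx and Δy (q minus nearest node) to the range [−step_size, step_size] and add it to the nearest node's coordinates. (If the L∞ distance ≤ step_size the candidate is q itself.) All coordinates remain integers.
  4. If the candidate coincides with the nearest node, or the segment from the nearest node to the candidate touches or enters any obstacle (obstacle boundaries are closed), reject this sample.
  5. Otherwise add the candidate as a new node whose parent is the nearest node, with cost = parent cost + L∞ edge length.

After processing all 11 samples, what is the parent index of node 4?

Parent of node 4: 3

1. q=(29,25) nearest=0 d=29 new=(5,7) → add node 1 parent=0 cost=5
2. q=(3,1) nearest=0 d=3 new=(3,1) → add node 2 parent=0 cost=3
3. q=(35,5) nearest=1 d=30 new=(10,5) → add node 3 parent=1 cost=10
4. q=(46,16) nearest=3 d=36 new=(15,10) → add node 4 parent=3 cost=15
5. q=(27,10) nearest=4 d=12 new=(20,10) → add node 5 parent=4 cost=20
6. q=(41,24) nearest=5 d=21 new=(25,15) → add node 6 parent=5 cost=25
7. q=(16,20) nearest=6 d=9 new=(20,20) → add node 7 parent=6 cost=30
8. q=(3,22) nearest=4 d=12 new=(10,15) → add node 8 parent=4 cost=20
9. q=(45,21) nearest=6 d=20 new=(30,20) → add node 9 parent=6 cost=30
10. q=(9,9) nearest=1 d=4 new=(9,9) → add node 10 parent=1 cost=9
11. q=(45,7) nearest=9 d=15 new=(35,15) → blocked by [33,43]×[16,19], reject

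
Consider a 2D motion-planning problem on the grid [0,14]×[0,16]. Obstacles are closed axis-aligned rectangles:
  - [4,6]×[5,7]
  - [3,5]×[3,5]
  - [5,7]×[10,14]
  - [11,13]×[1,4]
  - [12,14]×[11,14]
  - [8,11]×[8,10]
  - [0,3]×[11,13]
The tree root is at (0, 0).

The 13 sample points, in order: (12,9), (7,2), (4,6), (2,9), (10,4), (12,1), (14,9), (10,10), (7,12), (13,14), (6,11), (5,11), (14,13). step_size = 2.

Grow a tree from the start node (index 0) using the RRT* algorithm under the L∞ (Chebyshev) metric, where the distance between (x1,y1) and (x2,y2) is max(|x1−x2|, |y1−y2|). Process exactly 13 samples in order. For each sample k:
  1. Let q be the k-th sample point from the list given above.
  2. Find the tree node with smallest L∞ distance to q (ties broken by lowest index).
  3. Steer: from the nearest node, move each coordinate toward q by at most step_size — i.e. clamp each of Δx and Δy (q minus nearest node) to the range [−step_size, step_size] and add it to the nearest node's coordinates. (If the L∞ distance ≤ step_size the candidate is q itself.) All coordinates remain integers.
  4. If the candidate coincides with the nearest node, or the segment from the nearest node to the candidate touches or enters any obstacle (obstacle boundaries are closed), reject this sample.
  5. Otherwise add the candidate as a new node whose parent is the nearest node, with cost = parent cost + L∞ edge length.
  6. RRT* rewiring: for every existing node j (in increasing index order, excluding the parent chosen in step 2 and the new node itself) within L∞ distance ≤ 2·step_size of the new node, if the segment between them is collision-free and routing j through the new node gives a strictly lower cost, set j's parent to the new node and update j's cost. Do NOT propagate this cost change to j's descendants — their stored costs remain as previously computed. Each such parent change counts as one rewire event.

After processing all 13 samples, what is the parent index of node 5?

Parent of node 5: 4

1. q=(12,9) nearest=0 d=12 new=(2,2) → add node 1 parent=0 cost=2
2. q=(7,2) nearest=1 d=5 new=(4,2) → add node 2 parent=1 cost=4
3. q=(4,6) nearest=1 d=4 new=(4,4) → blocked by [3,5]×[3,5], reject
4. q=(2,9) nearest=1 d=7 new=(2,4) → add node 3 parent=1 cost=4
5. q=(10,4) nearest=2 d=6 new=(6,4) → blocked by [3,5]×[3,5], reject
6. q=(12,1) nearest=2 d=8 new=(6,1) → add node 4 parent=2 cost=6
7. q=(14,9) nearest=4 d=8 new=(8,3) → add node 5 parent=4 cost=8
8. q=(10,10) nearest=5 d=7 new=(10,5) → add node 6 parent=5 cost=10
9. q=(7,12) nearest=6 d=7 new=(8,7) → add node 7 parent=6 cost=12
10. q=(13,14) nearest=7 d=7 new=(10,9) → blocked by [8,11]×[8,10], reject
11. q=(6,11) nearest=7 d=4 new=(6,9) → add node 8 parent=7 cost=14
12. q=(5,11) nearest=8 d=2 new=(5,11) → blocked by [5,7]×[10,14], reject
13. q=(14,13) nearest=7 d=6 new=(10,9) → blocked by [8,11]×[8,10], reject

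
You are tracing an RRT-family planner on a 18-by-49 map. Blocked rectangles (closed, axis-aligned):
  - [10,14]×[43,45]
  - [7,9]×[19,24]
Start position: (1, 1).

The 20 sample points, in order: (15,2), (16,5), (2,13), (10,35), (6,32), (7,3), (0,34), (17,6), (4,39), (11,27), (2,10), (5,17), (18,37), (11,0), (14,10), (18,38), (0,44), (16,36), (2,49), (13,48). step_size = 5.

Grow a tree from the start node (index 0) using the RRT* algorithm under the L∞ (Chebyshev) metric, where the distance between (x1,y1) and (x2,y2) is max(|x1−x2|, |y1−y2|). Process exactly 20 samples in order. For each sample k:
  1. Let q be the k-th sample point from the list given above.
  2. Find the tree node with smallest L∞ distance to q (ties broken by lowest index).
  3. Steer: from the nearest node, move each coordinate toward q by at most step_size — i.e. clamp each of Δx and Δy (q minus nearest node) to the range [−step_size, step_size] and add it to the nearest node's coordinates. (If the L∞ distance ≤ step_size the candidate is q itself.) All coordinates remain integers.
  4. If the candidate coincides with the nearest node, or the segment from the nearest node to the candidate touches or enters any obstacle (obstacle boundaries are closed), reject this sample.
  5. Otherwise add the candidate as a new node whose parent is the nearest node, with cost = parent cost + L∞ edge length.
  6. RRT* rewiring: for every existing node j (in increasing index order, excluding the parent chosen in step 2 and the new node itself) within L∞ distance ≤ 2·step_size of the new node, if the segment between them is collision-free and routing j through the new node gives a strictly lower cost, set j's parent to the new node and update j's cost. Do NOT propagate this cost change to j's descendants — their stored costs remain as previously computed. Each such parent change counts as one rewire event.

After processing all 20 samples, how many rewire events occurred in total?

1. q=(15,2) nearest=0 d=14 new=(6,2) → add node 1 parent=0 cost=5
2. q=(16,5) nearest=1 d=10 new=(11,5) → add node 2 parent=1 cost=10
3. q=(2,13) nearest=2 d=9 new=(6,10) → add node 3 parent=2 cost=15
4. q=(10,35) nearest=3 d=25 new=(10,15) → add node 4 parent=3 cost=20
5. q=(6,32) nearest=4 d=17 new=(6,20) → add node 5 parent=4 cost=25
6. q=(7,3) nearest=1 d=1 new=(7,3) → add node 6 parent=1 cost=6; rewire 3→6 (13<15)
7. q=(0,34) nearest=5 d=14 new=(1,25) → add node 7 parent=5 cost=30
8. q=(17,6) nearest=2 d=6 new=(16,6) → add node 8 parent=2 cost=15
9. q=(4,39) nearest=7 d=14 new=(4,30) → add node 9 parent=7 cost=35
10. q=(11,27) nearest=5 d=7 new=(11,25) → blocked by [7,9]×[19,24], reject
11. q=(2,10) nearest=3 d=4 new=(2,10) → add node 10 parent=3 cost=17
12. q=(5,17) nearest=5 d=3 new=(5,17) → add node 11 parent=5 cost=28
13. q=(18,37) nearest=9 d=14 new=(9,35) → add node 12 parent=9 cost=40
14. q=(11,0) nearest=6 d=4 new=(11,0) → add node 13 parent=6 cost=10
15. q=(14,10) nearest=8 d=4 new=(14,10) → add node 14 parent=8 cost=19
16. q=(18,38) nearest=12 d=9 new=(14,38) → add node 15 parent=12 cost=45
17. q=(0,44) nearest=12 d=9 new=(4,40) → add node 16 parent=12 cost=45
18. q=(16,36) nearest=15 d=2 new=(16,36) → add node 17 parent=15 cost=47
19. q=(2,49) nearest=16 d=9 new=(2,45) → add node 18 parent=16 cost=50
20. q=(13,48) nearest=16 d=9 new=(9,45) → add node 19 parent=16 cost=50

Rewire events: 1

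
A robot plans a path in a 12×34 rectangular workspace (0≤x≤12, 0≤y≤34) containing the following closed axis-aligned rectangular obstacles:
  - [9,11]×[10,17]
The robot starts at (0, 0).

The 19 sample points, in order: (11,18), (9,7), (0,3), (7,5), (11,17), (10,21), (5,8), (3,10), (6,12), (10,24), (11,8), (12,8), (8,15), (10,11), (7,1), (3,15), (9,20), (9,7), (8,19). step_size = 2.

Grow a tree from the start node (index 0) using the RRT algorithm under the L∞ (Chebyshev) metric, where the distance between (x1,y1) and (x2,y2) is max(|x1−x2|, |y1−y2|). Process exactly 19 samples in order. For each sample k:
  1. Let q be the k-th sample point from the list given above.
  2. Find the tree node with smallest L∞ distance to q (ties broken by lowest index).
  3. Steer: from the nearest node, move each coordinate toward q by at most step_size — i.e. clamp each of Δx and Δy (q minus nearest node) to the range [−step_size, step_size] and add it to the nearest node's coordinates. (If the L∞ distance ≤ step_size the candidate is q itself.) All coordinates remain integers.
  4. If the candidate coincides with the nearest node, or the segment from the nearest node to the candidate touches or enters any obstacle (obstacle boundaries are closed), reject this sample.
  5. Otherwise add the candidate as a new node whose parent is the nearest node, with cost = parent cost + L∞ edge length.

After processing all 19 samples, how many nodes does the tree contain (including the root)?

Node count: 18

1. q=(11,18) nearest=0 d=18 new=(2,2) → add node 1 parent=0 cost=2
2. q=(9,7) nearest=1 d=7 new=(4,4) → add node 2 parent=1 cost=4
3. q=(0,3) nearest=1 d=2 new=(0,3) → add node 3 parent=1 cost=4
4. q=(7,5) nearest=2 d=3 new=(6,5) → add node 4 parent=2 cost=6
5. q=(11,17) nearest=4 d=12 new=(8,7) → add node 5 parent=4 cost=8
6. q=(10,21) nearest=5 d=14 new=(10,9) → add node 6 parent=5 cost=10
7. q=(5,8) nearest=4 d=3 new=(5,7) → add node 7 parent=4 cost=8
8. q=(3,10) nearest=7 d=3 new=(3,9) → add node 8 parent=7 cost=10
9. q=(6,12) nearest=8 d=3 new=(5,11) → add node 9 parent=8 cost=12
10. q=(10,24) nearest=9 d=13 new=(7,13) → add node 10 parent=9 cost=14
11. q=(11,8) nearest=6 d=1 new=(11,8) → add node 11 parent=6 cost=11
12. q=(12,8) nearest=11 d=1 new=(12,8) → add node 12 parent=11 cost=12
13. q=(8,15) nearest=10 d=2 new=(8,15) → add node 13 parent=10 cost=16
14. q=(10,11) nearest=6 d=2 new=(10,11) → blocked by [9,11]×[10,17], reject
15. q=(7,1) nearest=2 d=3 new=(6,2) → add node 14 parent=2 cost=6
16. q=(3,15) nearest=9 d=4 new=(3,13) → add node 15 parent=9 cost=14
17. q=(9,20) nearest=13 d=5 new=(9,17) → blocked by [9,11]×[10,17], reject
18. q=(9,7) nearest=5 d=1 new=(9,7) → add node 16 parent=5 cost=9
19. q=(8,19) nearest=13 d=4 new=(8,17) → add node 17 parent=13 cost=18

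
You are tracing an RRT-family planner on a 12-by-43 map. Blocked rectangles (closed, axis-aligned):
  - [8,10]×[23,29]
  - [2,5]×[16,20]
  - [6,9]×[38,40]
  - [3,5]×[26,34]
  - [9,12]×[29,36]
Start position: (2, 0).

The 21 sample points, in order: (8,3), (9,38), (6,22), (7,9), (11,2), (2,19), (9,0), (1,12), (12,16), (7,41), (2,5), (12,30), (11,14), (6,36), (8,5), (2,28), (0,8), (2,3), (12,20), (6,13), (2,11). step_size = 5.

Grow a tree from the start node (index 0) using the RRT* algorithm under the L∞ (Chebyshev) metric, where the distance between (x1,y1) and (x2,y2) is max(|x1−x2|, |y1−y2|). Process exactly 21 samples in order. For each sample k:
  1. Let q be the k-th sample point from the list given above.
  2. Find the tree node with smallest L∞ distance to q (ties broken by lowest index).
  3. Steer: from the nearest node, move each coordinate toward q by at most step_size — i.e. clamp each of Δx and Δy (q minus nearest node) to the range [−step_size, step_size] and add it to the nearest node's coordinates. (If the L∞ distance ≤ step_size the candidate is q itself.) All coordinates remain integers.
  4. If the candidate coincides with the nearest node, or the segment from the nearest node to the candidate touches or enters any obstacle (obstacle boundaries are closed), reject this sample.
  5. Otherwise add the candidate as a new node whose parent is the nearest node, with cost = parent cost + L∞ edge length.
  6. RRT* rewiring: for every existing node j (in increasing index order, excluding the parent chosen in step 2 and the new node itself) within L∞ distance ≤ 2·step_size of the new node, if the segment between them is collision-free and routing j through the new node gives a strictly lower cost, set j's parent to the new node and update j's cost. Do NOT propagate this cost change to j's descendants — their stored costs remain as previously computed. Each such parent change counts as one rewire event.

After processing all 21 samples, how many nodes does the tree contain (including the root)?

1. q=(8,3) nearest=0 d=6 new=(7,3) → add node 1 parent=0 cost=5
2. q=(9,38) nearest=1 d=35 new=(9,8) → add node 2 parent=1 cost=10
3. q=(6,22) nearest=2 d=14 new=(6,13) → add node 3 parent=2 cost=15
4. q=(7,9) nearest=2 d=2 new=(7,9) → add node 4 parent=2 cost=12
5. q=(11,2) nearest=1 d=4 new=(11,2) → add node 5 parent=1 cost=9
6. q=(2,19) nearest=3 d=6 new=(2,18) → blocked by [2,5]×[16,20], reject
7. q=(9,0) nearest=5 d=2 new=(9,0) → add node 6 parent=5 cost=11
8. q=(1,12) nearest=3 d=5 new=(1,12) → add node 7 parent=3 cost=20
9. q=(12,16) nearest=3 d=6 new=(11,16) → add node 8 parent=3 cost=20
10. q=(7,41) nearest=8 d=25 new=(7,21) → add node 9 parent=8 cost=25
11. q=(2,5) nearest=0 d=5 new=(2,5) → add node 10 parent=0 cost=5; rewire 3→10 (13<15); rewire 4→10 (10<12); rewire 7→10 (12<20)
12. q=(12,30) nearest=9 d=9 new=(12,26) → blocked by [8,10]×[23,29], reject
13. q=(11,14) nearest=8 d=2 new=(11,14) → add node 11 parent=8 cost=22
14. q=(6,36) nearest=9 d=15 new=(6,26) → add node 12 parent=9 cost=30
15. q=(8,5) nearest=1 d=2 new=(8,5) → add node 13 parent=1 cost=7; rewire 11→13 (16<22)
16. q=(2,28) nearest=12 d=4 new=(2,28) → blocked by [3,5]×[26,34], reject
17. q=(0,8) nearest=10 d=3 new=(0,8) → add node 14 parent=10 cost=8
18. q=(2,3) nearest=10 d=2 new=(2,3) → add node 15 parent=10 cost=7
19. q=(12,20) nearest=8 d=4 new=(12,20) → add node 16 parent=8 cost=24
20. q=(6,13) nearest=3 d=0 → coincident, reject
21. q=(2,11) nearest=7 d=1 new=(2,11) → add node 17 parent=7 cost=13; rewire 16→17 (23<24)

Node count: 18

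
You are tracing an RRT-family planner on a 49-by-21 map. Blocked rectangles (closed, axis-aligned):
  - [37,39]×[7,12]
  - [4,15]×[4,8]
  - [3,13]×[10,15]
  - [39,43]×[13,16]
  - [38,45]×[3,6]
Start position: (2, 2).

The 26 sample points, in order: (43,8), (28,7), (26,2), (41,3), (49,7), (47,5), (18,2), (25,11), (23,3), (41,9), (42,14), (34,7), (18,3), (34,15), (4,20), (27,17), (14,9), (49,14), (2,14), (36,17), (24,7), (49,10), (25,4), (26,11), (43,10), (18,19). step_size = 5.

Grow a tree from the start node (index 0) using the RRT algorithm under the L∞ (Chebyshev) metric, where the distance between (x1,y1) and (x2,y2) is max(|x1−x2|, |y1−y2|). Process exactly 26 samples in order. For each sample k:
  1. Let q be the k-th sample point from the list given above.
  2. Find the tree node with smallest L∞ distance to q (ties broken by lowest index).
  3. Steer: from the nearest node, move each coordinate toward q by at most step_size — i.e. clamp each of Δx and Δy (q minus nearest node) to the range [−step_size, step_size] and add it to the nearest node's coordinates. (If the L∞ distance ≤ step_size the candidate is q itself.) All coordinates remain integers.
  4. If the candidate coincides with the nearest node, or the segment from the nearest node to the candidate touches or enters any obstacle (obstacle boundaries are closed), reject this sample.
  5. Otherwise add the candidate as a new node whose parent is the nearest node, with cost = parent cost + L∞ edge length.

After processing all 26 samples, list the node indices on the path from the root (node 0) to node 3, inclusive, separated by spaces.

1. q=(43,8) nearest=0 d=41 new=(7,7) → blocked by [4,15]×[4,8], reject
2. q=(28,7) nearest=0 d=26 new=(7,7) → blocked by [4,15]×[4,8], reject
3. q=(26,2) nearest=0 d=24 new=(7,2) → add node 1 parent=0 cost=5
4. q=(41,3) nearest=1 d=34 new=(12,3) → add node 2 parent=1 cost=10
5. q=(49,7) nearest=2 d=37 new=(17,7) → blocked by [4,15]×[4,8], reject
6. q=(47,5) nearest=2 d=35 new=(17,5) → blocked by [4,15]×[4,8], reject
7. q=(18,2) nearest=2 d=6 new=(17,2) → add node 3 parent=2 cost=15
8. q=(25,11) nearest=3 d=9 new=(22,7) → add node 4 parent=3 cost=20
9. q=(23,3) nearest=4 d=4 new=(23,3) → add node 5 parent=4 cost=24
10. q=(41,9) nearest=5 d=18 new=(28,8) → add node 6 parent=5 cost=29
11. q=(42,14) nearest=6 d=14 new=(33,13) → add node 7 parent=6 cost=34
12. q=(34,7) nearest=6 d=6 new=(33,7) → add node 8 parent=6 cost=34
13. q=(18,3) nearest=3 d=1 new=(18,3) → add node 9 parent=3 cost=16
14. q=(34,15) nearest=7 d=2 new=(34,15) → add node 10 parent=7 cost=36
15. q=(4,20) nearest=2 d=17 new=(7,8) → blocked by [4,15]×[4,8], reject
16. q=(27,17) nearest=7 d=6 new=(28,17) → add node 11 parent=7 cost=39
17. q=(14,9) nearest=2 d=6 new=(14,8) → blocked by [4,15]×[4,8], reject
18. q=(49,14) nearest=10 d=15 new=(39,14) → blocked by [39,43]×[13,16], reject
19. q=(2,14) nearest=2 d=11 new=(7,8) → blocked by [4,15]×[4,8], reject
20. q=(36,17) nearest=10 d=2 new=(36,17) → add node 12 parent=10 cost=38
21. q=(24,7) nearest=4 d=2 new=(24,7) → add node 13 parent=4 cost=22
22. q=(49,10) nearest=12 d=13 new=(41,12) → blocked by [39,43]×[13,16], reject
23. q=(25,4) nearest=5 d=2 new=(25,4) → add node 14 parent=5 cost=26
24. q=(26,11) nearest=6 d=3 new=(26,11) → add node 15 parent=6 cost=32
25. q=(43,10) nearest=12 d=7 new=(41,12) → blocked by [39,43]×[13,16], reject
26. q=(18,19) nearest=15 d=8 new=(21,16) → add node 16 parent=15 cost=37

Path: 0 1 2 3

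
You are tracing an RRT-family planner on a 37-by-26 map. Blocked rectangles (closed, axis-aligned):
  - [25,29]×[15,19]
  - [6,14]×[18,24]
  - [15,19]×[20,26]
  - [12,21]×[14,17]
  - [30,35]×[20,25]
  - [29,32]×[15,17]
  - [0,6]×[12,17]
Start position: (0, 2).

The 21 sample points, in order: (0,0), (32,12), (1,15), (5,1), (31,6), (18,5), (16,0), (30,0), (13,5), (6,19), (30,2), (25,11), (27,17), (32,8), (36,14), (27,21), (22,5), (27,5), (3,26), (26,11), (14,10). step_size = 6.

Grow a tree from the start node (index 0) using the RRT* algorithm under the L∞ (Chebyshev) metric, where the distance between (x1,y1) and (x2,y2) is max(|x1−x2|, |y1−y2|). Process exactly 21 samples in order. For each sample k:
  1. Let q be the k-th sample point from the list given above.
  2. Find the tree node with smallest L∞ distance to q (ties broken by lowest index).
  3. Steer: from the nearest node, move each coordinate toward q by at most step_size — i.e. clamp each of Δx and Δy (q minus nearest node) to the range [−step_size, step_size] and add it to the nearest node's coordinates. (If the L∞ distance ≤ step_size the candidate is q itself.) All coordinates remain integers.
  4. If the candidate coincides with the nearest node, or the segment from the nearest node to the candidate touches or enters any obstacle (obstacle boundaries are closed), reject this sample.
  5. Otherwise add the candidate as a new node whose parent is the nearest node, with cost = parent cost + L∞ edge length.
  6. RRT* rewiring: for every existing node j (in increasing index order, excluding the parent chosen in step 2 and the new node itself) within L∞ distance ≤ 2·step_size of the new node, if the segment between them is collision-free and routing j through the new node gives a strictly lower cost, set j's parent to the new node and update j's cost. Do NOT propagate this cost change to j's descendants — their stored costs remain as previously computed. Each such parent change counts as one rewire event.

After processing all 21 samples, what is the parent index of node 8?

Parent of node 8: 4

1. q=(0,0) nearest=0 d=2 new=(0,0) → add node 1 parent=0 cost=2
2. q=(32,12) nearest=0 d=32 new=(6,8) → add node 2 parent=0 cost=6
3. q=(1,15) nearest=2 d=7 new=(1,14) → blocked by [0,6]×[12,17], reject
4. q=(5,1) nearest=0 d=5 new=(5,1) → add node 3 parent=0 cost=5
5. q=(31,6) nearest=2 d=25 new=(12,6) → add node 4 parent=2 cost=12
6. q=(18,5) nearest=4 d=6 new=(18,5) → add node 5 parent=4 cost=18
7. q=(16,0) nearest=5 d=5 new=(16,0) → add node 6 parent=5 cost=23
8. q=(30,0) nearest=5 d=12 new=(24,0) → add node 7 parent=5 cost=24
9. q=(13,5) nearest=4 d=1 new=(13,5) → add node 8 parent=4 cost=13; rewire 6→8 (18<23)
10. q=(6,19) nearest=2 d=11 new=(6,14) → blocked by [0,6]×[12,17], reject
11. q=(30,2) nearest=7 d=6 new=(30,2) → add node 9 parent=7 cost=30
12. q=(25,11) nearest=5 d=7 new=(24,11) → add node 10 parent=5 cost=24
13. q=(27,17) nearest=10 d=6 new=(27,17) → blocked by [25,29]×[15,19], reject
14. q=(32,8) nearest=9 d=6 new=(32,8) → add node 11 parent=9 cost=36
15. q=(36,14) nearest=11 d=6 new=(36,14) → add node 12 parent=11 cost=42
16. q=(27,21) nearest=12 d=9 new=(30,20) → blocked by [30,35]×[20,25], reject
17. q=(22,5) nearest=5 d=4 new=(22,5) → add node 13 parent=5 cost=22; rewire 11→13 (32<36)
18. q=(27,5) nearest=9 d=3 new=(27,5) → add node 14 parent=9 cost=33
19. q=(3,26) nearest=2 d=18 new=(3,14) → blocked by [0,6]×[12,17], reject
20. q=(26,11) nearest=10 d=2 new=(26,11) → add node 15 parent=10 cost=26; rewire 12→15 (36<42); rewire 14→15 (32<33)
21. q=(14,10) nearest=4 d=4 new=(14,10) → add node 16 parent=4 cost=16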